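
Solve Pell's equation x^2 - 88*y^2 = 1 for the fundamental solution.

(x, y) = (197, 21)

First expand sqrt(88) as a continued fraction. With x_i = (sqrt(88) + m_i)/d_i and (m_0, d_0) = (0, 1): a_0 = floor(sqrt(88)) = 9, since 9^2 = 81 <= 88 < 100 = 10^2.
Iterate m_{i+1} = d_i*a_i - m_i, d_{i+1} = (88 - m_{i+1}^2)/d_i, a_{i+1} = floor((a_0 + m_{i+1})/d_{i+1}):
  m_1 = 1*9 - 0 = 9, d_1 = (88 - 9^2)/1 = 7/1 = 7, a_1 = floor((9 + 9)/7) = 2.
  m_2 = 7*2 - 9 = 5, d_2 = (88 - 5^2)/7 = 63/7 = 9, a_2 = floor((9 + 5)/9) = 1.
  m_3 = 9*1 - 5 = 4, d_3 = (88 - 4^2)/9 = 72/9 = 8, a_3 = floor((9 + 4)/8) = 1.
  m_4 = 8*1 - 4 = 4, d_4 = (88 - 4^2)/8 = 72/8 = 9, a_4 = floor((9 + 4)/9) = 1.
  m_5 = 9*1 - 4 = 5, d_5 = (88 - 5^2)/9 = 63/9 = 7, a_5 = floor((9 + 5)/7) = 2.
  m_6 = 7*2 - 5 = 9, d_6 = (88 - 9^2)/7 = 7/7 = 1, a_6 = floor((9 + 9)/1) = 18.
  m_7 = 1*18 - 9 = 9, d_7 = (88 - 9^2)/1 = 7/1 = 7: (m_7, d_7) = (m_1, d_1) = (9, 7), so from here the quotients repeat a_1, ..., a_6; the period length is 6.
So sqrt(88) = [9; (2, 1, 1, 1, 2, 18)] with period length k = 6.
k is even, so the fundamental solution of x^2 - 88y^2 = 1 is (p_{k-1}, q_{k-1}) = (p_5, q_5); compute convergents through index 5.
Convergents (p_i = a_i*p_{i-1} + p_{i-2}, q_i = a_i*q_{i-1} + q_{i-2} with p_{-2}=0, p_{-1}=1, q_{-2}=1, q_{-1}=0):
  i=0: a_0=9, p_0 = 9*1 + 0 = 9, q_0 = 9*0 + 1 = 1.
  i=1: a_1=2, p_1 = 2*9 + 1 = 19, q_1 = 2*1 + 0 = 2.
  i=2: a_2=1, p_2 = 1*19 + 9 = 28, q_2 = 1*2 + 1 = 3.
  i=3: a_3=1, p_3 = 1*28 + 19 = 47, q_3 = 1*3 + 2 = 5.
  i=4: a_4=1, p_4 = 1*47 + 28 = 75, q_4 = 1*5 + 3 = 8.
  i=5: a_5=2, p_5 = 2*75 + 47 = 197, q_5 = 2*8 + 5 = 21.
Check: 197^2 - 88*21^2 = 38809 - 38808 = 1, so (x, y) = (197, 21) solves the equation, and by the theorem it is the least positive solution.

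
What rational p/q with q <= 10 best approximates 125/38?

23/7

Expand x = 125/38 as a continued fraction with the Euclidean algorithm:
  125 = 3*38 + 11, so a_0 = 3.
  38 = 3*11 + 5, so a_1 = 3.
  11 = 2*5 + 1, so a_2 = 2.
  5 = 5*1 + 0, so a_3 = 5.
so x = [3; 3, 2, 5].
Convergents (p_i = a_i*p_{i-1} + p_{i-2}, q_i = a_i*q_{i-1} + q_{i-2} with p_{-2}=0, p_{-1}=1, q_{-2}=1, q_{-1}=0), until the denominator exceeds 10:
  i=0: a_0=3, p_0 = 3*1 + 0 = 3, q_0 = 3*0 + 1 = 1.
  i=1: a_1=3, p_1 = 3*3 + 1 = 10, q_1 = 3*1 + 0 = 3.
  i=2: a_2=2, p_2 = 2*10 + 3 = 23, q_2 = 2*3 + 1 = 7.
  i=3: a_3=5, p_3 = 5*23 + 10 = 125, q_3 = 5*7 + 3 = 38.
q_3 = 38 > 10, so the last convergent with denominator <= 10 is p_2/q_2 = 23/7.
The closest fraction with denominator <= 10 is either p_2/q_2 or the intermediate fraction (k*p_2 + p_1)/(k*q_2 + q_1) with the largest k >= 1 whose denominator stays <= 10; these approach x as k grows, and every other convergent or intermediate fraction in range is farther away.
Largest k: floor((10 - q_1)/q_2) = floor((10 - 3)/7) = 1.
That gives (1*23 + 10)/(1*7 + 3) = 33/10.
Compare the errors: |x - 23/7| = |125*7 - 23*38|/(38*7) = 1/266, and |x - 33/10| = |125*10 - 33*38|/(38*10) = 4/380.
Cross-multiplying, 1*380 = 380 < 1064 = 4*266, so 1/266 is smaller: the convergent 23/7 is closer to x than 33/10.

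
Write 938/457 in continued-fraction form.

[2; 19, 24]

Run the Euclidean algorithm on 938 and 457; the successive quotients are the partial quotients a_0, a_1, ... (each step inverts the fractional part left over by the previous one):
  938 = 2*457 + 24, so a_0 = 2.
  457 = 19*24 + 1, so a_1 = 19.
  24 = 24*1 + 0, so a_2 = 24.
The remainder reaches 0 after 3 divisions, so the expansion has 3 partial quotients, read off in order.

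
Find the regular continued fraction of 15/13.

Run the Euclidean algorithm on 15 and 13; the successive quotients are the partial quotients a_0, a_1, ... (each step inverts the fractional part left over by the previous one):
  15 = 1*13 + 2, so a_0 = 1.
  13 = 6*2 + 1, so a_1 = 6.
  2 = 2*1 + 0, so a_2 = 2.
The remainder reaches 0 after 3 divisions, so the expansion has 3 partial quotients, read off in order.

[1; 6, 2]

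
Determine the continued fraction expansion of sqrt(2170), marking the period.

[46; (1, 1, 2, 1, 1, 92)]

Write x_i = (sqrt(2170) + m_i)/d_i with (m_0, d_0) = (0, 1). a_0 = floor(sqrt(2170)) = 46, since 46^2 = 2116 <= 2170 < 2209 = 47^2.
Iterate m_{i+1} = d_i*a_i - m_i, d_{i+1} = (2170 - m_{i+1}^2)/d_i, a_{i+1} = floor((a_0 + m_{i+1})/d_{i+1}):
  m_1 = 1*46 - 0 = 46, d_1 = (2170 - 46^2)/1 = 54/1 = 54, a_1 = floor((46 + 46)/54) = 1.
  m_2 = 54*1 - 46 = 8, d_2 = (2170 - 8^2)/54 = 2106/54 = 39, a_2 = floor((46 + 8)/39) = 1.
  m_3 = 39*1 - 8 = 31, d_3 = (2170 - 31^2)/39 = 1209/39 = 31, a_3 = floor((46 + 31)/31) = 2.
  m_4 = 31*2 - 31 = 31, d_4 = (2170 - 31^2)/31 = 1209/31 = 39, a_4 = floor((46 + 31)/39) = 1.
  m_5 = 39*1 - 31 = 8, d_5 = (2170 - 8^2)/39 = 2106/39 = 54, a_5 = floor((46 + 8)/54) = 1.
  m_6 = 54*1 - 8 = 46, d_6 = (2170 - 46^2)/54 = 54/54 = 1, a_6 = floor((46 + 46)/1) = 92.
  m_7 = 1*92 - 46 = 46, d_7 = (2170 - 46^2)/1 = 54/1 = 54: (m_7, d_7) = (m_1, d_1) = (46, 54), so from here the quotients repeat a_1, ..., a_6; the period length is 6.
Hence the expansion of sqrt(2170) is a_0 = 46 followed by the repeating block 1, 1, 2, 1, 1, 92 (period 6).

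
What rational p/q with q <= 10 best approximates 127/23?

11/2

Expand x = 127/23 as a continued fraction with the Euclidean algorithm:
  127 = 5*23 + 12, so a_0 = 5.
  23 = 1*12 + 11, so a_1 = 1.
  12 = 1*11 + 1, so a_2 = 1.
  11 = 11*1 + 0, so a_3 = 11.
so x = [5; 1, 1, 11].
Convergents (p_i = a_i*p_{i-1} + p_{i-2}, q_i = a_i*q_{i-1} + q_{i-2} with p_{-2}=0, p_{-1}=1, q_{-2}=1, q_{-1}=0), until the denominator exceeds 10:
  i=0: a_0=5, p_0 = 5*1 + 0 = 5, q_0 = 5*0 + 1 = 1.
  i=1: a_1=1, p_1 = 1*5 + 1 = 6, q_1 = 1*1 + 0 = 1.
  i=2: a_2=1, p_2 = 1*6 + 5 = 11, q_2 = 1*1 + 1 = 2.
  i=3: a_3=11, p_3 = 11*11 + 6 = 127, q_3 = 11*2 + 1 = 23.
q_3 = 23 > 10, so the last convergent with denominator <= 10 is p_2/q_2 = 11/2.
The closest fraction with denominator <= 10 is either p_2/q_2 or the intermediate fraction (k*p_2 + p_1)/(k*q_2 + q_1) with the largest k >= 1 whose denominator stays <= 10; these approach x as k grows, and every other convergent or intermediate fraction in range is farther away.
Largest k: floor((10 - q_1)/q_2) = floor((10 - 1)/2) = 4.
That gives (4*11 + 6)/(4*2 + 1) = 50/9.
Compare the errors: |x - 11/2| = |127*2 - 11*23|/(23*2) = 1/46, and |x - 50/9| = |127*9 - 50*23|/(23*9) = 7/207.
Cross-multiplying, 1*207 = 207 < 322 = 7*46, so 1/46 is smaller: the convergent 11/2 is closer to x than 50/9.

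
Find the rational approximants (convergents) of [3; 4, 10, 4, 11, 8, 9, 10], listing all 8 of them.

3/1, 13/4, 133/41, 545/168, 6128/1889, 49569/15280, 452249/139409, 4572059/1409370

Using the convergent recurrence p_i = a_i*p_{i-1} + p_{i-2}, q_i = a_i*q_{i-1} + q_{i-2} with p_{-2}=0, p_{-1}=1, q_{-2}=1, q_{-1}=0:
  i=0: a_0=3, p_0 = 3*1 + 0 = 3, q_0 = 3*0 + 1 = 1.
  i=1: a_1=4, p_1 = 4*3 + 1 = 13, q_1 = 4*1 + 0 = 4.
  i=2: a_2=10, p_2 = 10*13 + 3 = 133, q_2 = 10*4 + 1 = 41.
  i=3: a_3=4, p_3 = 4*133 + 13 = 545, q_3 = 4*41 + 4 = 168.
  i=4: a_4=11, p_4 = 11*545 + 133 = 6128, q_4 = 11*168 + 41 = 1889.
  i=5: a_5=8, p_5 = 8*6128 + 545 = 49569, q_5 = 8*1889 + 168 = 15280.
  i=6: a_6=9, p_6 = 9*49569 + 6128 = 452249, q_6 = 9*15280 + 1889 = 139409.
  i=7: a_7=10, p_7 = 10*452249 + 49569 = 4572059, q_7 = 10*139409 + 15280 = 1409370.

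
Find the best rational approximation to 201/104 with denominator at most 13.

Expand x = 201/104 as a continued fraction with the Euclidean algorithm:
  201 = 1*104 + 97, so a_0 = 1.
  104 = 1*97 + 7, so a_1 = 1.
  97 = 13*7 + 6, so a_2 = 13.
  7 = 1*6 + 1, so a_3 = 1.
  6 = 6*1 + 0, so a_4 = 6.
so x = [1; 1, 13, 1, 6].
Convergents (p_i = a_i*p_{i-1} + p_{i-2}, q_i = a_i*q_{i-1} + q_{i-2} with p_{-2}=0, p_{-1}=1, q_{-2}=1, q_{-1}=0), until the denominator exceeds 13:
  i=0: a_0=1, p_0 = 1*1 + 0 = 1, q_0 = 1*0 + 1 = 1.
  i=1: a_1=1, p_1 = 1*1 + 1 = 2, q_1 = 1*1 + 0 = 1.
  i=2: a_2=13, p_2 = 13*2 + 1 = 27, q_2 = 13*1 + 1 = 14.
q_2 = 14 > 13, so the last convergent with denominator <= 13 is p_1/q_1 = 2/1.
The closest fraction with denominator <= 13 is either p_1/q_1 or the intermediate fraction (k*p_1 + p_0)/(k*q_1 + q_0) with the largest k >= 1 whose denominator stays <= 13; these approach x as k grows, and every other convergent or intermediate fraction in range is farther away.
Largest k: floor((13 - q_0)/q_1) = floor((13 - 1)/1) = 12.
That gives (12*2 + 1)/(12*1 + 1) = 25/13.
Compare the errors: |x - 2/1| = |201*1 - 2*104|/(104*1) = 7/104, and |x - 25/13| = |201*13 - 25*104|/(104*13) = 13/1352.
Cross-multiplying, 13*104 = 1352 < 9464 = 7*1352, so 13/1352 is smaller: the intermediate fraction 25/13 is closer to x than 2/1.

25/13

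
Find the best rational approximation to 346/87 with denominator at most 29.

Expand x = 346/87 as a continued fraction with the Euclidean algorithm:
  346 = 3*87 + 85, so a_0 = 3.
  87 = 1*85 + 2, so a_1 = 1.
  85 = 42*2 + 1, so a_2 = 42.
  2 = 2*1 + 0, so a_3 = 2.
so x = [3; 1, 42, 2].
Convergents (p_i = a_i*p_{i-1} + p_{i-2}, q_i = a_i*q_{i-1} + q_{i-2} with p_{-2}=0, p_{-1}=1, q_{-2}=1, q_{-1}=0), until the denominator exceeds 29:
  i=0: a_0=3, p_0 = 3*1 + 0 = 3, q_0 = 3*0 + 1 = 1.
  i=1: a_1=1, p_1 = 1*3 + 1 = 4, q_1 = 1*1 + 0 = 1.
  i=2: a_2=42, p_2 = 42*4 + 3 = 171, q_2 = 42*1 + 1 = 43.
q_2 = 43 > 29, so the last convergent with denominator <= 29 is p_1/q_1 = 4/1.
The closest fraction with denominator <= 29 is either p_1/q_1 or the intermediate fraction (k*p_1 + p_0)/(k*q_1 + q_0) with the largest k >= 1 whose denominator stays <= 29; these approach x as k grows, and every other convergent or intermediate fraction in range is farther away.
Largest k: floor((29 - q_0)/q_1) = floor((29 - 1)/1) = 28.
That gives (28*4 + 3)/(28*1 + 1) = 115/29.
Compare the errors: |x - 4/1| = |346*1 - 4*87|/(87*1) = 2/87, and |x - 115/29| = |346*29 - 115*87|/(87*29) = 29/2523.
Cross-multiplying, 29*87 = 2523 < 5046 = 2*2523, so 29/2523 is smaller: the intermediate fraction 115/29 is closer to x than 4/1.

115/29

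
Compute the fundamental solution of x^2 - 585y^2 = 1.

First expand sqrt(585) as a continued fraction. With x_i = (sqrt(585) + m_i)/d_i and (m_0, d_0) = (0, 1): a_0 = floor(sqrt(585)) = 24, since 24^2 = 576 <= 585 < 625 = 25^2.
Iterate m_{i+1} = d_i*a_i - m_i, d_{i+1} = (585 - m_{i+1}^2)/d_i, a_{i+1} = floor((a_0 + m_{i+1})/d_{i+1}):
  m_1 = 1*24 - 0 = 24, d_1 = (585 - 24^2)/1 = 9/1 = 9, a_1 = floor((24 + 24)/9) = 5.
  m_2 = 9*5 - 24 = 21, d_2 = (585 - 21^2)/9 = 144/9 = 16, a_2 = floor((24 + 21)/16) = 2.
  m_3 = 16*2 - 21 = 11, d_3 = (585 - 11^2)/16 = 464/16 = 29, a_3 = floor((24 + 11)/29) = 1.
  m_4 = 29*1 - 11 = 18, d_4 = (585 - 18^2)/29 = 261/29 = 9, a_4 = floor((24 + 18)/9) = 4.
  m_5 = 9*4 - 18 = 18, d_5 = (585 - 18^2)/9 = 261/9 = 29, a_5 = floor((24 + 18)/29) = 1.
  m_6 = 29*1 - 18 = 11, d_6 = (585 - 11^2)/29 = 464/29 = 16, a_6 = floor((24 + 11)/16) = 2.
  m_7 = 16*2 - 11 = 21, d_7 = (585 - 21^2)/16 = 144/16 = 9, a_7 = floor((24 + 21)/9) = 5.
  m_8 = 9*5 - 21 = 24, d_8 = (585 - 24^2)/9 = 9/9 = 1, a_8 = floor((24 + 24)/1) = 48.
  m_9 = 1*48 - 24 = 24, d_9 = (585 - 24^2)/1 = 9/1 = 9: (m_9, d_9) = (m_1, d_1) = (24, 9), so from here the quotients repeat a_1, ..., a_8; the period length is 8.
So sqrt(585) = [24; (5, 2, 1, 4, 1, 2, 5, 48)] with period length k = 8.
k is even, so the fundamental solution of x^2 - 585y^2 = 1 is (p_{k-1}, q_{k-1}) = (p_7, q_7); compute convergents through index 7.
Convergents (p_i = a_i*p_{i-1} + p_{i-2}, q_i = a_i*q_{i-1} + q_{i-2} with p_{-2}=0, p_{-1}=1, q_{-2}=1, q_{-1}=0):
  i=0: a_0=24, p_0 = 24*1 + 0 = 24, q_0 = 24*0 + 1 = 1.
  i=1: a_1=5, p_1 = 5*24 + 1 = 121, q_1 = 5*1 + 0 = 5.
  i=2: a_2=2, p_2 = 2*121 + 24 = 266, q_2 = 2*5 + 1 = 11.
  i=3: a_3=1, p_3 = 1*266 + 121 = 387, q_3 = 1*11 + 5 = 16.
  i=4: a_4=4, p_4 = 4*387 + 266 = 1814, q_4 = 4*16 + 11 = 75.
  i=5: a_5=1, p_5 = 1*1814 + 387 = 2201, q_5 = 1*75 + 16 = 91.
  i=6: a_6=2, p_6 = 2*2201 + 1814 = 6216, q_6 = 2*91 + 75 = 257.
  i=7: a_7=5, p_7 = 5*6216 + 2201 = 33281, q_7 = 5*257 + 91 = 1376.
Check: 33281^2 - 585*1376^2 = 1107624961 - 1107624960 = 1, so (x, y) = (33281, 1376) solves the equation, and by the theorem it is the least positive solution.

(x, y) = (33281, 1376)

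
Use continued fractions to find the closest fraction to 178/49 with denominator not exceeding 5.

18/5

Expand x = 178/49 as a continued fraction with the Euclidean algorithm:
  178 = 3*49 + 31, so a_0 = 3.
  49 = 1*31 + 18, so a_1 = 1.
  31 = 1*18 + 13, so a_2 = 1.
  18 = 1*13 + 5, so a_3 = 1.
  13 = 2*5 + 3, so a_4 = 2.
  5 = 1*3 + 2, so a_5 = 1.
  3 = 1*2 + 1, so a_6 = 1.
  2 = 2*1 + 0, so a_7 = 2.
so x = [3; 1, 1, 1, 2, 1, 1, 2].
Convergents (p_i = a_i*p_{i-1} + p_{i-2}, q_i = a_i*q_{i-1} + q_{i-2} with p_{-2}=0, p_{-1}=1, q_{-2}=1, q_{-1}=0), until the denominator exceeds 5:
  i=0: a_0=3, p_0 = 3*1 + 0 = 3, q_0 = 3*0 + 1 = 1.
  i=1: a_1=1, p_1 = 1*3 + 1 = 4, q_1 = 1*1 + 0 = 1.
  i=2: a_2=1, p_2 = 1*4 + 3 = 7, q_2 = 1*1 + 1 = 2.
  i=3: a_3=1, p_3 = 1*7 + 4 = 11, q_3 = 1*2 + 1 = 3.
  i=4: a_4=2, p_4 = 2*11 + 7 = 29, q_4 = 2*3 + 2 = 8.
q_4 = 8 > 5, so the last convergent with denominator <= 5 is p_3/q_3 = 11/3.
The closest fraction with denominator <= 5 is either p_3/q_3 or the intermediate fraction (k*p_3 + p_2)/(k*q_3 + q_2) with the largest k >= 1 whose denominator stays <= 5; these approach x as k grows, and every other convergent or intermediate fraction in range is farther away.
Largest k: floor((5 - q_2)/q_3) = floor((5 - 2)/3) = 1.
That gives (1*11 + 7)/(1*3 + 2) = 18/5.
Compare the errors: |x - 11/3| = |178*3 - 11*49|/(49*3) = 5/147, and |x - 18/5| = |178*5 - 18*49|/(49*5) = 8/245.
Cross-multiplying, 8*147 = 1176 < 1225 = 5*245, so 8/245 is smaller: the intermediate fraction 18/5 is closer to x than 11/3.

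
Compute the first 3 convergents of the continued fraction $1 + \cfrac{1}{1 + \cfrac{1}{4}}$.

1/1, 2/1, 9/5

Using the convergent recurrence p_i = a_i*p_{i-1} + p_{i-2}, q_i = a_i*q_{i-1} + q_{i-2} with p_{-2}=0, p_{-1}=1, q_{-2}=1, q_{-1}=0:
  i=0: a_0=1, p_0 = 1*1 + 0 = 1, q_0 = 1*0 + 1 = 1.
  i=1: a_1=1, p_1 = 1*1 + 1 = 2, q_1 = 1*1 + 0 = 1.
  i=2: a_2=4, p_2 = 4*2 + 1 = 9, q_2 = 4*1 + 1 = 5.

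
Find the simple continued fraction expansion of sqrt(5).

[2; (4)]

Write x_i = (sqrt(5) + m_i)/d_i with (m_0, d_0) = (0, 1). a_0 = floor(sqrt(5)) = 2, since 2^2 = 4 <= 5 < 9 = 3^2.
Iterate m_{i+1} = d_i*a_i - m_i, d_{i+1} = (5 - m_{i+1}^2)/d_i, a_{i+1} = floor((a_0 + m_{i+1})/d_{i+1}):
  m_1 = 1*2 - 0 = 2, d_1 = (5 - 2^2)/1 = 1/1 = 1, a_1 = floor((2 + 2)/1) = 4.
  m_2 = 1*4 - 2 = 2, d_2 = (5 - 2^2)/1 = 1/1 = 1: (m_2, d_2) = (m_1, d_1) = (2, 1), so from here the quotient a_1 repeats; the period length is 1.
Hence the expansion of sqrt(5) is a_0 = 2 followed by the repeating block 4 (period 1).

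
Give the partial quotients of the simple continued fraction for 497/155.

Run the Euclidean algorithm on 497 and 155; the successive quotients are the partial quotients a_0, a_1, ... (each step inverts the fractional part left over by the previous one):
  497 = 3*155 + 32, so a_0 = 3.
  155 = 4*32 + 27, so a_1 = 4.
  32 = 1*27 + 5, so a_2 = 1.
  27 = 5*5 + 2, so a_3 = 5.
  5 = 2*2 + 1, so a_4 = 2.
  2 = 2*1 + 0, so a_5 = 2.
The remainder reaches 0 after 6 divisions, so the expansion has 6 partial quotients, read off in order.

[3; 4, 1, 5, 2, 2]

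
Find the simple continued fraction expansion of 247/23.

Run the Euclidean algorithm on 247 and 23; the successive quotients are the partial quotients a_0, a_1, ... (each step inverts the fractional part left over by the previous one):
  247 = 10*23 + 17, so a_0 = 10.
  23 = 1*17 + 6, so a_1 = 1.
  17 = 2*6 + 5, so a_2 = 2.
  6 = 1*5 + 1, so a_3 = 1.
  5 = 5*1 + 0, so a_4 = 5.
The remainder reaches 0 after 5 divisions, so the expansion has 5 partial quotients, read off in order.

[10; 1, 2, 1, 5]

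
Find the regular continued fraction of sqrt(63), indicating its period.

[7; (1, 14)]

Write x_i = (sqrt(63) + m_i)/d_i with (m_0, d_0) = (0, 1). a_0 = floor(sqrt(63)) = 7, since 7^2 = 49 <= 63 < 64 = 8^2.
Iterate m_{i+1} = d_i*a_i - m_i, d_{i+1} = (63 - m_{i+1}^2)/d_i, a_{i+1} = floor((a_0 + m_{i+1})/d_{i+1}):
  m_1 = 1*7 - 0 = 7, d_1 = (63 - 7^2)/1 = 14/1 = 14, a_1 = floor((7 + 7)/14) = 1.
  m_2 = 14*1 - 7 = 7, d_2 = (63 - 7^2)/14 = 14/14 = 1, a_2 = floor((7 + 7)/1) = 14.
  m_3 = 1*14 - 7 = 7, d_3 = (63 - 7^2)/1 = 14/1 = 14: (m_3, d_3) = (m_1, d_1) = (7, 14), so from here the quotients repeat a_1, a_2; the period length is 2.
Hence the expansion of sqrt(63) is a_0 = 7 followed by the repeating block 1, 14 (period 2).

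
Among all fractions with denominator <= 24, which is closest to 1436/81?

195/11

Expand x = 1436/81 as a continued fraction with the Euclidean algorithm:
  1436 = 17*81 + 59, so a_0 = 17.
  81 = 1*59 + 22, so a_1 = 1.
  59 = 2*22 + 15, so a_2 = 2.
  22 = 1*15 + 7, so a_3 = 1.
  15 = 2*7 + 1, so a_4 = 2.
  7 = 7*1 + 0, so a_5 = 7.
so x = [17; 1, 2, 1, 2, 7].
Convergents (p_i = a_i*p_{i-1} + p_{i-2}, q_i = a_i*q_{i-1} + q_{i-2} with p_{-2}=0, p_{-1}=1, q_{-2}=1, q_{-1}=0), until the denominator exceeds 24:
  i=0: a_0=17, p_0 = 17*1 + 0 = 17, q_0 = 17*0 + 1 = 1.
  i=1: a_1=1, p_1 = 1*17 + 1 = 18, q_1 = 1*1 + 0 = 1.
  i=2: a_2=2, p_2 = 2*18 + 17 = 53, q_2 = 2*1 + 1 = 3.
  i=3: a_3=1, p_3 = 1*53 + 18 = 71, q_3 = 1*3 + 1 = 4.
  i=4: a_4=2, p_4 = 2*71 + 53 = 195, q_4 = 2*4 + 3 = 11.
  i=5: a_5=7, p_5 = 7*195 + 71 = 1436, q_5 = 7*11 + 4 = 81.
q_5 = 81 > 24, so the last convergent with denominator <= 24 is p_4/q_4 = 195/11.
The closest fraction with denominator <= 24 is either p_4/q_4 or the intermediate fraction (k*p_4 + p_3)/(k*q_4 + q_3) with the largest k >= 1 whose denominator stays <= 24; these approach x as k grows, and every other convergent or intermediate fraction in range is farther away.
Largest k: floor((24 - q_3)/q_4) = floor((24 - 4)/11) = 1.
That gives (1*195 + 71)/(1*11 + 4) = 266/15.
Compare the errors: |x - 195/11| = |1436*11 - 195*81|/(81*11) = 1/891, and |x - 266/15| = |1436*15 - 266*81|/(81*15) = 6/1215.
Cross-multiplying, 1*1215 = 1215 < 5346 = 6*891, so 1/891 is smaller: the convergent 195/11 is closer to x than 266/15.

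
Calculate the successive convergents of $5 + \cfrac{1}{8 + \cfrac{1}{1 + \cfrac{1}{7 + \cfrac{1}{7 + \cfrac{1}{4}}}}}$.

5/1, 41/8, 46/9, 363/71, 2587/506, 10711/2095

Using the convergent recurrence p_i = a_i*p_{i-1} + p_{i-2}, q_i = a_i*q_{i-1} + q_{i-2} with p_{-2}=0, p_{-1}=1, q_{-2}=1, q_{-1}=0:
  i=0: a_0=5, p_0 = 5*1 + 0 = 5, q_0 = 5*0 + 1 = 1.
  i=1: a_1=8, p_1 = 8*5 + 1 = 41, q_1 = 8*1 + 0 = 8.
  i=2: a_2=1, p_2 = 1*41 + 5 = 46, q_2 = 1*8 + 1 = 9.
  i=3: a_3=7, p_3 = 7*46 + 41 = 363, q_3 = 7*9 + 8 = 71.
  i=4: a_4=7, p_4 = 7*363 + 46 = 2587, q_4 = 7*71 + 9 = 506.
  i=5: a_5=4, p_5 = 4*2587 + 363 = 10711, q_5 = 4*506 + 71 = 2095.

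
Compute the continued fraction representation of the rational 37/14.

[2; 1, 1, 1, 4]

Run the Euclidean algorithm on 37 and 14; the successive quotients are the partial quotients a_0, a_1, ... (each step inverts the fractional part left over by the previous one):
  37 = 2*14 + 9, so a_0 = 2.
  14 = 1*9 + 5, so a_1 = 1.
  9 = 1*5 + 4, so a_2 = 1.
  5 = 1*4 + 1, so a_3 = 1.
  4 = 4*1 + 0, so a_4 = 4.
The remainder reaches 0 after 5 divisions, so the expansion has 5 partial quotients, read off in order.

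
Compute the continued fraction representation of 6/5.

Run the Euclidean algorithm on 6 and 5; the successive quotients are the partial quotients a_0, a_1, ... (each step inverts the fractional part left over by the previous one):
  6 = 1*5 + 1, so a_0 = 1.
  5 = 5*1 + 0, so a_1 = 5.
The remainder reaches 0 after 2 divisions, so the expansion has 2 partial quotients, read off in order.

[1; 5]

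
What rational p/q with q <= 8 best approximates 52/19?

Expand x = 52/19 as a continued fraction with the Euclidean algorithm:
  52 = 2*19 + 14, so a_0 = 2.
  19 = 1*14 + 5, so a_1 = 1.
  14 = 2*5 + 4, so a_2 = 2.
  5 = 1*4 + 1, so a_3 = 1.
  4 = 4*1 + 0, so a_4 = 4.
so x = [2; 1, 2, 1, 4].
Convergents (p_i = a_i*p_{i-1} + p_{i-2}, q_i = a_i*q_{i-1} + q_{i-2} with p_{-2}=0, p_{-1}=1, q_{-2}=1, q_{-1}=0), until the denominator exceeds 8:
  i=0: a_0=2, p_0 = 2*1 + 0 = 2, q_0 = 2*0 + 1 = 1.
  i=1: a_1=1, p_1 = 1*2 + 1 = 3, q_1 = 1*1 + 0 = 1.
  i=2: a_2=2, p_2 = 2*3 + 2 = 8, q_2 = 2*1 + 1 = 3.
  i=3: a_3=1, p_3 = 1*8 + 3 = 11, q_3 = 1*3 + 1 = 4.
  i=4: a_4=4, p_4 = 4*11 + 8 = 52, q_4 = 4*4 + 3 = 19.
q_4 = 19 > 8, so the last convergent with denominator <= 8 is p_3/q_3 = 11/4.
The closest fraction with denominator <= 8 is either p_3/q_3 or the intermediate fraction (k*p_3 + p_2)/(k*q_3 + q_2) with the largest k >= 1 whose denominator stays <= 8; these approach x as k grows, and every other convergent or intermediate fraction in range is farther away.
Largest k: floor((8 - q_2)/q_3) = floor((8 - 3)/4) = 1.
That gives (1*11 + 8)/(1*4 + 3) = 19/7.
Compare the errors: |x - 11/4| = |52*4 - 11*19|/(19*4) = 1/76, and |x - 19/7| = |52*7 - 19*19|/(19*7) = 3/133.
Cross-multiplying, 1*133 = 133 < 228 = 3*76, so 1/76 is smaller: the convergent 11/4 is closer to x than 19/7.

11/4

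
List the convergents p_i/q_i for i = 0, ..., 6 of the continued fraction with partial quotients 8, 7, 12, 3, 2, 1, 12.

8/1, 57/7, 692/85, 2133/262, 4958/609, 7091/871, 90050/11061

Using the convergent recurrence p_i = a_i*p_{i-1} + p_{i-2}, q_i = a_i*q_{i-1} + q_{i-2} with p_{-2}=0, p_{-1}=1, q_{-2}=1, q_{-1}=0:
  i=0: a_0=8, p_0 = 8*1 + 0 = 8, q_0 = 8*0 + 1 = 1.
  i=1: a_1=7, p_1 = 7*8 + 1 = 57, q_1 = 7*1 + 0 = 7.
  i=2: a_2=12, p_2 = 12*57 + 8 = 692, q_2 = 12*7 + 1 = 85.
  i=3: a_3=3, p_3 = 3*692 + 57 = 2133, q_3 = 3*85 + 7 = 262.
  i=4: a_4=2, p_4 = 2*2133 + 692 = 4958, q_4 = 2*262 + 85 = 609.
  i=5: a_5=1, p_5 = 1*4958 + 2133 = 7091, q_5 = 1*609 + 262 = 871.
  i=6: a_6=12, p_6 = 12*7091 + 4958 = 90050, q_6 = 12*871 + 609 = 11061.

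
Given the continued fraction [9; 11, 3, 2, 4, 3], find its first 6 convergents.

Using the convergent recurrence p_i = a_i*p_{i-1} + p_{i-2}, q_i = a_i*q_{i-1} + q_{i-2} with p_{-2}=0, p_{-1}=1, q_{-2}=1, q_{-1}=0:
  i=0: a_0=9, p_0 = 9*1 + 0 = 9, q_0 = 9*0 + 1 = 1.
  i=1: a_1=11, p_1 = 11*9 + 1 = 100, q_1 = 11*1 + 0 = 11.
  i=2: a_2=3, p_2 = 3*100 + 9 = 309, q_2 = 3*11 + 1 = 34.
  i=3: a_3=2, p_3 = 2*309 + 100 = 718, q_3 = 2*34 + 11 = 79.
  i=4: a_4=4, p_4 = 4*718 + 309 = 3181, q_4 = 4*79 + 34 = 350.
  i=5: a_5=3, p_5 = 3*3181 + 718 = 10261, q_5 = 3*350 + 79 = 1129.

9/1, 100/11, 309/34, 718/79, 3181/350, 10261/1129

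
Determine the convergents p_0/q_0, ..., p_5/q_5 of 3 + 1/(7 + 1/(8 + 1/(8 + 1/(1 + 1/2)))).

Using the convergent recurrence p_i = a_i*p_{i-1} + p_{i-2}, q_i = a_i*q_{i-1} + q_{i-2} with p_{-2}=0, p_{-1}=1, q_{-2}=1, q_{-1}=0:
  i=0: a_0=3, p_0 = 3*1 + 0 = 3, q_0 = 3*0 + 1 = 1.
  i=1: a_1=7, p_1 = 7*3 + 1 = 22, q_1 = 7*1 + 0 = 7.
  i=2: a_2=8, p_2 = 8*22 + 3 = 179, q_2 = 8*7 + 1 = 57.
  i=3: a_3=8, p_3 = 8*179 + 22 = 1454, q_3 = 8*57 + 7 = 463.
  i=4: a_4=1, p_4 = 1*1454 + 179 = 1633, q_4 = 1*463 + 57 = 520.
  i=5: a_5=2, p_5 = 2*1633 + 1454 = 4720, q_5 = 2*520 + 463 = 1503.

3/1, 22/7, 179/57, 1454/463, 1633/520, 4720/1503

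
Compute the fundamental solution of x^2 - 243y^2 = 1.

(x, y) = (70226, 4505)

First expand sqrt(243) as a continued fraction. With x_i = (sqrt(243) + m_i)/d_i and (m_0, d_0) = (0, 1): a_0 = floor(sqrt(243)) = 15, since 15^2 = 225 <= 243 < 256 = 16^2.
Iterate m_{i+1} = d_i*a_i - m_i, d_{i+1} = (243 - m_{i+1}^2)/d_i, a_{i+1} = floor((a_0 + m_{i+1})/d_{i+1}):
  m_1 = 1*15 - 0 = 15, d_1 = (243 - 15^2)/1 = 18/1 = 18, a_1 = floor((15 + 15)/18) = 1.
  m_2 = 18*1 - 15 = 3, d_2 = (243 - 3^2)/18 = 234/18 = 13, a_2 = floor((15 + 3)/13) = 1.
  m_3 = 13*1 - 3 = 10, d_3 = (243 - 10^2)/13 = 143/13 = 11, a_3 = floor((15 + 10)/11) = 2.
  m_4 = 11*2 - 10 = 12, d_4 = (243 - 12^2)/11 = 99/11 = 9, a_4 = floor((15 + 12)/9) = 3.
  m_5 = 9*3 - 12 = 15, d_5 = (243 - 15^2)/9 = 18/9 = 2, a_5 = floor((15 + 15)/2) = 15.
  m_6 = 2*15 - 15 = 15, d_6 = (243 - 15^2)/2 = 18/2 = 9, a_6 = floor((15 + 15)/9) = 3.
  m_7 = 9*3 - 15 = 12, d_7 = (243 - 12^2)/9 = 99/9 = 11, a_7 = floor((15 + 12)/11) = 2.
  m_8 = 11*2 - 12 = 10, d_8 = (243 - 10^2)/11 = 143/11 = 13, a_8 = floor((15 + 10)/13) = 1.
  m_9 = 13*1 - 10 = 3, d_9 = (243 - 3^2)/13 = 234/13 = 18, a_9 = floor((15 + 3)/18) = 1.
  m_10 = 18*1 - 3 = 15, d_10 = (243 - 15^2)/18 = 18/18 = 1, a_10 = floor((15 + 15)/1) = 30.
  m_11 = 1*30 - 15 = 15, d_11 = (243 - 15^2)/1 = 18/1 = 18: (m_11, d_11) = (m_1, d_1) = (15, 18), so from here the quotients repeat a_1, ..., a_10; the period length is 10.
So sqrt(243) = [15; (1, 1, 2, 3, 15, 3, 2, 1, 1, 30)] with period length k = 10.
k is even, so the fundamental solution of x^2 - 243y^2 = 1 is (p_{k-1}, q_{k-1}) = (p_9, q_9); compute convergents through index 9.
Convergents (p_i = a_i*p_{i-1} + p_{i-2}, q_i = a_i*q_{i-1} + q_{i-2} with p_{-2}=0, p_{-1}=1, q_{-2}=1, q_{-1}=0):
  i=0: a_0=15, p_0 = 15*1 + 0 = 15, q_0 = 15*0 + 1 = 1.
  i=1: a_1=1, p_1 = 1*15 + 1 = 16, q_1 = 1*1 + 0 = 1.
  i=2: a_2=1, p_2 = 1*16 + 15 = 31, q_2 = 1*1 + 1 = 2.
  i=3: a_3=2, p_3 = 2*31 + 16 = 78, q_3 = 2*2 + 1 = 5.
  i=4: a_4=3, p_4 = 3*78 + 31 = 265, q_4 = 3*5 + 2 = 17.
  i=5: a_5=15, p_5 = 15*265 + 78 = 4053, q_5 = 15*17 + 5 = 260.
  i=6: a_6=3, p_6 = 3*4053 + 265 = 12424, q_6 = 3*260 + 17 = 797.
  i=7: a_7=2, p_7 = 2*12424 + 4053 = 28901, q_7 = 2*797 + 260 = 1854.
  i=8: a_8=1, p_8 = 1*28901 + 12424 = 41325, q_8 = 1*1854 + 797 = 2651.
  i=9: a_9=1, p_9 = 1*41325 + 28901 = 70226, q_9 = 1*2651 + 1854 = 4505.
Check: 70226^2 - 243*4505^2 = 4931691076 - 4931691075 = 1, so (x, y) = (70226, 4505) solves the equation, and by the theorem it is the least positive solution.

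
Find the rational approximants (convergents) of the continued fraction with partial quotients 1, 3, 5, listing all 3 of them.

1/1, 4/3, 21/16

Using the convergent recurrence p_i = a_i*p_{i-1} + p_{i-2}, q_i = a_i*q_{i-1} + q_{i-2} with p_{-2}=0, p_{-1}=1, q_{-2}=1, q_{-1}=0:
  i=0: a_0=1, p_0 = 1*1 + 0 = 1, q_0 = 1*0 + 1 = 1.
  i=1: a_1=3, p_1 = 3*1 + 1 = 4, q_1 = 3*1 + 0 = 3.
  i=2: a_2=5, p_2 = 5*4 + 1 = 21, q_2 = 5*3 + 1 = 16.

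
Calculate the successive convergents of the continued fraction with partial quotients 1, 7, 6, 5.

1/1, 8/7, 49/43, 253/222

Using the convergent recurrence p_i = a_i*p_{i-1} + p_{i-2}, q_i = a_i*q_{i-1} + q_{i-2} with p_{-2}=0, p_{-1}=1, q_{-2}=1, q_{-1}=0:
  i=0: a_0=1, p_0 = 1*1 + 0 = 1, q_0 = 1*0 + 1 = 1.
  i=1: a_1=7, p_1 = 7*1 + 1 = 8, q_1 = 7*1 + 0 = 7.
  i=2: a_2=6, p_2 = 6*8 + 1 = 49, q_2 = 6*7 + 1 = 43.
  i=3: a_3=5, p_3 = 5*49 + 8 = 253, q_3 = 5*43 + 7 = 222.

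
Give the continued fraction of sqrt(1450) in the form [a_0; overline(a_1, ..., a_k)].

Write x_i = (sqrt(1450) + m_i)/d_i with (m_0, d_0) = (0, 1). a_0 = floor(sqrt(1450)) = 38, since 38^2 = 1444 <= 1450 < 1521 = 39^2.
Iterate m_{i+1} = d_i*a_i - m_i, d_{i+1} = (1450 - m_{i+1}^2)/d_i, a_{i+1} = floor((a_0 + m_{i+1})/d_{i+1}):
  m_1 = 1*38 - 0 = 38, d_1 = (1450 - 38^2)/1 = 6/1 = 6, a_1 = floor((38 + 38)/6) = 12.
  m_2 = 6*12 - 38 = 34, d_2 = (1450 - 34^2)/6 = 294/6 = 49, a_2 = floor((38 + 34)/49) = 1.
  m_3 = 49*1 - 34 = 15, d_3 = (1450 - 15^2)/49 = 1225/49 = 25, a_3 = floor((38 + 15)/25) = 2.
  m_4 = 25*2 - 15 = 35, d_4 = (1450 - 35^2)/25 = 225/25 = 9, a_4 = floor((38 + 35)/9) = 8.
  m_5 = 9*8 - 35 = 37, d_5 = (1450 - 37^2)/9 = 81/9 = 9, a_5 = floor((38 + 37)/9) = 8.
  m_6 = 9*8 - 37 = 35, d_6 = (1450 - 35^2)/9 = 225/9 = 25, a_6 = floor((38 + 35)/25) = 2.
  m_7 = 25*2 - 35 = 15, d_7 = (1450 - 15^2)/25 = 1225/25 = 49, a_7 = floor((38 + 15)/49) = 1.
  m_8 = 49*1 - 15 = 34, d_8 = (1450 - 34^2)/49 = 294/49 = 6, a_8 = floor((38 + 34)/6) = 12.
  m_9 = 6*12 - 34 = 38, d_9 = (1450 - 38^2)/6 = 6/6 = 1, a_9 = floor((38 + 38)/1) = 76.
  m_10 = 1*76 - 38 = 38, d_10 = (1450 - 38^2)/1 = 6/1 = 6: (m_10, d_10) = (m_1, d_1) = (38, 6), so from here the quotients repeat a_1, ..., a_9; the period length is 9.
Hence the expansion of sqrt(1450) is a_0 = 38 followed by the repeating block 12, 1, 2, 8, 8, 2, 1, 12, 76 (period 9).

[38; overline(12, 1, 2, 8, 8, 2, 1, 12, 76)]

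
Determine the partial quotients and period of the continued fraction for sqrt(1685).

Write x_i = (sqrt(1685) + m_i)/d_i with (m_0, d_0) = (0, 1). a_0 = floor(sqrt(1685)) = 41, since 41^2 = 1681 <= 1685 < 1764 = 42^2.
Iterate m_{i+1} = d_i*a_i - m_i, d_{i+1} = (1685 - m_{i+1}^2)/d_i, a_{i+1} = floor((a_0 + m_{i+1})/d_{i+1}):
  m_1 = 1*41 - 0 = 41, d_1 = (1685 - 41^2)/1 = 4/1 = 4, a_1 = floor((41 + 41)/4) = 20.
  m_2 = 4*20 - 41 = 39, d_2 = (1685 - 39^2)/4 = 164/4 = 41, a_2 = floor((41 + 39)/41) = 1.
  m_3 = 41*1 - 39 = 2, d_3 = (1685 - 2^2)/41 = 1681/41 = 41, a_3 = floor((41 + 2)/41) = 1.
  m_4 = 41*1 - 2 = 39, d_4 = (1685 - 39^2)/41 = 164/41 = 4, a_4 = floor((41 + 39)/4) = 20.
  m_5 = 4*20 - 39 = 41, d_5 = (1685 - 41^2)/4 = 4/4 = 1, a_5 = floor((41 + 41)/1) = 82.
  m_6 = 1*82 - 41 = 41, d_6 = (1685 - 41^2)/1 = 4/1 = 4: (m_6, d_6) = (m_1, d_1) = (41, 4), so from here the quotients repeat a_1, ..., a_5; the period length is 5.
Hence the expansion of sqrt(1685) is a_0 = 41 followed by the repeating block 20, 1, 1, 20, 82 (period 5).

[41; (20, 1, 1, 20, 82)]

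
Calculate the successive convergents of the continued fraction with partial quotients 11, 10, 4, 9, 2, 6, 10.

Using the convergent recurrence p_i = a_i*p_{i-1} + p_{i-2}, q_i = a_i*q_{i-1} + q_{i-2} with p_{-2}=0, p_{-1}=1, q_{-2}=1, q_{-1}=0:
  i=0: a_0=11, p_0 = 11*1 + 0 = 11, q_0 = 11*0 + 1 = 1.
  i=1: a_1=10, p_1 = 10*11 + 1 = 111, q_1 = 10*1 + 0 = 10.
  i=2: a_2=4, p_2 = 4*111 + 11 = 455, q_2 = 4*10 + 1 = 41.
  i=3: a_3=9, p_3 = 9*455 + 111 = 4206, q_3 = 9*41 + 10 = 379.
  i=4: a_4=2, p_4 = 2*4206 + 455 = 8867, q_4 = 2*379 + 41 = 799.
  i=5: a_5=6, p_5 = 6*8867 + 4206 = 57408, q_5 = 6*799 + 379 = 5173.
  i=6: a_6=10, p_6 = 10*57408 + 8867 = 582947, q_6 = 10*5173 + 799 = 52529.

11/1, 111/10, 455/41, 4206/379, 8867/799, 57408/5173, 582947/52529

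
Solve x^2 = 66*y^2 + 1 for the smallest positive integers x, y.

First expand sqrt(66) as a continued fraction. With x_i = (sqrt(66) + m_i)/d_i and (m_0, d_0) = (0, 1): a_0 = floor(sqrt(66)) = 8, since 8^2 = 64 <= 66 < 81 = 9^2.
Iterate m_{i+1} = d_i*a_i - m_i, d_{i+1} = (66 - m_{i+1}^2)/d_i, a_{i+1} = floor((a_0 + m_{i+1})/d_{i+1}):
  m_1 = 1*8 - 0 = 8, d_1 = (66 - 8^2)/1 = 2/1 = 2, a_1 = floor((8 + 8)/2) = 8.
  m_2 = 2*8 - 8 = 8, d_2 = (66 - 8^2)/2 = 2/2 = 1, a_2 = floor((8 + 8)/1) = 16.
  m_3 = 1*16 - 8 = 8, d_3 = (66 - 8^2)/1 = 2/1 = 2: (m_3, d_3) = (m_1, d_1) = (8, 2), so from here the quotients repeat a_1, a_2; the period length is 2.
So sqrt(66) = [8; (8, 16)] with period length k = 2.
k is even, so the fundamental solution of x^2 - 66y^2 = 1 is (p_{k-1}, q_{k-1}) = (p_1, q_1); compute convergents through index 1.
Convergents (p_i = a_i*p_{i-1} + p_{i-2}, q_i = a_i*q_{i-1} + q_{i-2} with p_{-2}=0, p_{-1}=1, q_{-2}=1, q_{-1}=0):
  i=0: a_0=8, p_0 = 8*1 + 0 = 8, q_0 = 8*0 + 1 = 1.
  i=1: a_1=8, p_1 = 8*8 + 1 = 65, q_1 = 8*1 + 0 = 8.
Check: 65^2 - 66*8^2 = 4225 - 4224 = 1, so (x, y) = (65, 8) solves the equation, and by the theorem it is the least positive solution.

(x, y) = (65, 8)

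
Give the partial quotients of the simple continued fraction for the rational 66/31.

Run the Euclidean algorithm on 66 and 31; the successive quotients are the partial quotients a_0, a_1, ... (each step inverts the fractional part left over by the previous one):
  66 = 2*31 + 4, so a_0 = 2.
  31 = 7*4 + 3, so a_1 = 7.
  4 = 1*3 + 1, so a_2 = 1.
  3 = 3*1 + 0, so a_3 = 3.
The remainder reaches 0 after 4 divisions, so the expansion has 4 partial quotients, read off in order.

[2; 7, 1, 3]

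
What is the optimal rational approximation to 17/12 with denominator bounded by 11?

Expand x = 17/12 as a continued fraction with the Euclidean algorithm:
  17 = 1*12 + 5, so a_0 = 1.
  12 = 2*5 + 2, so a_1 = 2.
  5 = 2*2 + 1, so a_2 = 2.
  2 = 2*1 + 0, so a_3 = 2.
so x = [1; 2, 2, 2].
Convergents (p_i = a_i*p_{i-1} + p_{i-2}, q_i = a_i*q_{i-1} + q_{i-2} with p_{-2}=0, p_{-1}=1, q_{-2}=1, q_{-1}=0), until the denominator exceeds 11:
  i=0: a_0=1, p_0 = 1*1 + 0 = 1, q_0 = 1*0 + 1 = 1.
  i=1: a_1=2, p_1 = 2*1 + 1 = 3, q_1 = 2*1 + 0 = 2.
  i=2: a_2=2, p_2 = 2*3 + 1 = 7, q_2 = 2*2 + 1 = 5.
  i=3: a_3=2, p_3 = 2*7 + 3 = 17, q_3 = 2*5 + 2 = 12.
q_3 = 12 > 11, so the last convergent with denominator <= 11 is p_2/q_2 = 7/5.
The closest fraction with denominator <= 11 is either p_2/q_2 or the intermediate fraction (k*p_2 + p_1)/(k*q_2 + q_1) with the largest k >= 1 whose denominator stays <= 11; these approach x as k grows, and every other convergent or intermediate fraction in range is farther away.
Largest k: floor((11 - q_1)/q_2) = floor((11 - 2)/5) = 1.
That gives (1*7 + 3)/(1*5 + 2) = 10/7.
Compare the errors: |x - 7/5| = |17*5 - 7*12|/(12*5) = 1/60, and |x - 10/7| = |17*7 - 10*12|/(12*7) = 1/84.
Cross-multiplying, 1*60 = 60 < 84 = 1*84, so 1/84 is smaller: the intermediate fraction 10/7 is closer to x than 7/5.

10/7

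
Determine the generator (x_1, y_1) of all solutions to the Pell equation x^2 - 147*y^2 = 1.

(x, y) = (97, 8)

First expand sqrt(147) as a continued fraction. With x_i = (sqrt(147) + m_i)/d_i and (m_0, d_0) = (0, 1): a_0 = floor(sqrt(147)) = 12, since 12^2 = 144 <= 147 < 169 = 13^2.
Iterate m_{i+1} = d_i*a_i - m_i, d_{i+1} = (147 - m_{i+1}^2)/d_i, a_{i+1} = floor((a_0 + m_{i+1})/d_{i+1}):
  m_1 = 1*12 - 0 = 12, d_1 = (147 - 12^2)/1 = 3/1 = 3, a_1 = floor((12 + 12)/3) = 8.
  m_2 = 3*8 - 12 = 12, d_2 = (147 - 12^2)/3 = 3/3 = 1, a_2 = floor((12 + 12)/1) = 24.
  m_3 = 1*24 - 12 = 12, d_3 = (147 - 12^2)/1 = 3/1 = 3: (m_3, d_3) = (m_1, d_1) = (12, 3), so from here the quotients repeat a_1, a_2; the period length is 2.
So sqrt(147) = [12; (8, 24)] with period length k = 2.
k is even, so the fundamental solution of x^2 - 147y^2 = 1 is (p_{k-1}, q_{k-1}) = (p_1, q_1); compute convergents through index 1.
Convergents (p_i = a_i*p_{i-1} + p_{i-2}, q_i = a_i*q_{i-1} + q_{i-2} with p_{-2}=0, p_{-1}=1, q_{-2}=1, q_{-1}=0):
  i=0: a_0=12, p_0 = 12*1 + 0 = 12, q_0 = 12*0 + 1 = 1.
  i=1: a_1=8, p_1 = 8*12 + 1 = 97, q_1 = 8*1 + 0 = 8.
Check: 97^2 - 147*8^2 = 9409 - 9408 = 1, so (x, y) = (97, 8) solves the equation, and by the theorem it is the least positive solution.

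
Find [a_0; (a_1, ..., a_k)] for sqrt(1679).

Write x_i = (sqrt(1679) + m_i)/d_i with (m_0, d_0) = (0, 1). a_0 = floor(sqrt(1679)) = 40, since 40^2 = 1600 <= 1679 < 1681 = 41^2.
Iterate m_{i+1} = d_i*a_i - m_i, d_{i+1} = (1679 - m_{i+1}^2)/d_i, a_{i+1} = floor((a_0 + m_{i+1})/d_{i+1}):
  m_1 = 1*40 - 0 = 40, d_1 = (1679 - 40^2)/1 = 79/1 = 79, a_1 = floor((40 + 40)/79) = 1.
  m_2 = 79*1 - 40 = 39, d_2 = (1679 - 39^2)/79 = 158/79 = 2, a_2 = floor((40 + 39)/2) = 39.
  m_3 = 2*39 - 39 = 39, d_3 = (1679 - 39^2)/2 = 158/2 = 79, a_3 = floor((40 + 39)/79) = 1.
  m_4 = 79*1 - 39 = 40, d_4 = (1679 - 40^2)/79 = 79/79 = 1, a_4 = floor((40 + 40)/1) = 80.
  m_5 = 1*80 - 40 = 40, d_5 = (1679 - 40^2)/1 = 79/1 = 79: (m_5, d_5) = (m_1, d_1) = (40, 79), so from here the quotients repeat a_1, ..., a_4; the period length is 4.
Hence the expansion of sqrt(1679) is a_0 = 40 followed by the repeating block 1, 39, 1, 80 (period 4).

[40; (1, 39, 1, 80)]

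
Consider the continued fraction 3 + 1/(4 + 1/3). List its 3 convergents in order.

Using the convergent recurrence p_i = a_i*p_{i-1} + p_{i-2}, q_i = a_i*q_{i-1} + q_{i-2} with p_{-2}=0, p_{-1}=1, q_{-2}=1, q_{-1}=0:
  i=0: a_0=3, p_0 = 3*1 + 0 = 3, q_0 = 3*0 + 1 = 1.
  i=1: a_1=4, p_1 = 4*3 + 1 = 13, q_1 = 4*1 + 0 = 4.
  i=2: a_2=3, p_2 = 3*13 + 3 = 42, q_2 = 3*4 + 1 = 13.

3/1, 13/4, 42/13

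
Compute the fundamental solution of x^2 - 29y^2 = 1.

(x, y) = (9801, 1820)

First expand sqrt(29) as a continued fraction. With x_i = (sqrt(29) + m_i)/d_i and (m_0, d_0) = (0, 1): a_0 = floor(sqrt(29)) = 5, since 5^2 = 25 <= 29 < 36 = 6^2.
Iterate m_{i+1} = d_i*a_i - m_i, d_{i+1} = (29 - m_{i+1}^2)/d_i, a_{i+1} = floor((a_0 + m_{i+1})/d_{i+1}):
  m_1 = 1*5 - 0 = 5, d_1 = (29 - 5^2)/1 = 4/1 = 4, a_1 = floor((5 + 5)/4) = 2.
  m_2 = 4*2 - 5 = 3, d_2 = (29 - 3^2)/4 = 20/4 = 5, a_2 = floor((5 + 3)/5) = 1.
  m_3 = 5*1 - 3 = 2, d_3 = (29 - 2^2)/5 = 25/5 = 5, a_3 = floor((5 + 2)/5) = 1.
  m_4 = 5*1 - 2 = 3, d_4 = (29 - 3^2)/5 = 20/5 = 4, a_4 = floor((5 + 3)/4) = 2.
  m_5 = 4*2 - 3 = 5, d_5 = (29 - 5^2)/4 = 4/4 = 1, a_5 = floor((5 + 5)/1) = 10.
  m_6 = 1*10 - 5 = 5, d_6 = (29 - 5^2)/1 = 4/1 = 4: (m_6, d_6) = (m_1, d_1) = (5, 4), so from here the quotients repeat a_1, ..., a_5; the period length is 5.
So sqrt(29) = [5; (2, 1, 1, 2, 10)] with period length k = 5.
k is odd, so (p_{k-1}, q_{k-1}) only solves x^2 - 29y^2 = -1 and the fundamental solution of x^2 - 29y^2 = 1 is (p_{2k-1}, q_{2k-1}) = (p_9, q_9); compute convergents through index 9, running through the period twice.
Convergents (p_i = a_i*p_{i-1} + p_{i-2}, q_i = a_i*q_{i-1} + q_{i-2} with p_{-2}=0, p_{-1}=1, q_{-2}=1, q_{-1}=0):
  i=0: a_0=5, p_0 = 5*1 + 0 = 5, q_0 = 5*0 + 1 = 1.
  i=1: a_1=2, p_1 = 2*5 + 1 = 11, q_1 = 2*1 + 0 = 2.
  i=2: a_2=1, p_2 = 1*11 + 5 = 16, q_2 = 1*2 + 1 = 3.
  i=3: a_3=1, p_3 = 1*16 + 11 = 27, q_3 = 1*3 + 2 = 5.
  i=4: a_4=2, p_4 = 2*27 + 16 = 70, q_4 = 2*5 + 3 = 13.
  i=5: a_5=10, p_5 = 10*70 + 27 = 727, q_5 = 10*13 + 5 = 135.
  i=6: a_6=2, p_6 = 2*727 + 70 = 1524, q_6 = 2*135 + 13 = 283.
  i=7: a_7=1, p_7 = 1*1524 + 727 = 2251, q_7 = 1*283 + 135 = 418.
  i=8: a_8=1, p_8 = 1*2251 + 1524 = 3775, q_8 = 1*418 + 283 = 701.
  i=9: a_9=2, p_9 = 2*3775 + 2251 = 9801, q_9 = 2*701 + 418 = 1820.
Indeed p_4^2 - 29*q_4^2 = 4900 - 4901 = -1, not +1.
Check: 9801^2 - 29*1820^2 = 96059601 - 96059600 = 1, so (x, y) = (9801, 1820) solves the equation, and by the theorem it is the least positive solution.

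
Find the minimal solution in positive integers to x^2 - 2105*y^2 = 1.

(x, y) = (16978089, 370052)

First expand sqrt(2105) as a continued fraction. With x_i = (sqrt(2105) + m_i)/d_i and (m_0, d_0) = (0, 1): a_0 = floor(sqrt(2105)) = 45, since 45^2 = 2025 <= 2105 < 2116 = 46^2.
Iterate m_{i+1} = d_i*a_i - m_i, d_{i+1} = (2105 - m_{i+1}^2)/d_i, a_{i+1} = floor((a_0 + m_{i+1})/d_{i+1}):
  m_1 = 1*45 - 0 = 45, d_1 = (2105 - 45^2)/1 = 80/1 = 80, a_1 = floor((45 + 45)/80) = 1.
  m_2 = 80*1 - 45 = 35, d_2 = (2105 - 35^2)/80 = 880/80 = 11, a_2 = floor((45 + 35)/11) = 7.
  m_3 = 11*7 - 35 = 42, d_3 = (2105 - 42^2)/11 = 341/11 = 31, a_3 = floor((45 + 42)/31) = 2.
  m_4 = 31*2 - 42 = 20, d_4 = (2105 - 20^2)/31 = 1705/31 = 55, a_4 = floor((45 + 20)/55) = 1.
  m_5 = 55*1 - 20 = 35, d_5 = (2105 - 35^2)/55 = 880/55 = 16, a_5 = floor((45 + 35)/16) = 5.
  m_6 = 16*5 - 35 = 45, d_6 = (2105 - 45^2)/16 = 80/16 = 5, a_6 = floor((45 + 45)/5) = 18.
  m_7 = 5*18 - 45 = 45, d_7 = (2105 - 45^2)/5 = 80/5 = 16, a_7 = floor((45 + 45)/16) = 5.
  m_8 = 16*5 - 45 = 35, d_8 = (2105 - 35^2)/16 = 880/16 = 55, a_8 = floor((45 + 35)/55) = 1.
  m_9 = 55*1 - 35 = 20, d_9 = (2105 - 20^2)/55 = 1705/55 = 31, a_9 = floor((45 + 20)/31) = 2.
  m_10 = 31*2 - 20 = 42, d_10 = (2105 - 42^2)/31 = 341/31 = 11, a_10 = floor((45 + 42)/11) = 7.
  m_11 = 11*7 - 42 = 35, d_11 = (2105 - 35^2)/11 = 880/11 = 80, a_11 = floor((45 + 35)/80) = 1.
  m_12 = 80*1 - 35 = 45, d_12 = (2105 - 45^2)/80 = 80/80 = 1, a_12 = floor((45 + 45)/1) = 90.
  m_13 = 1*90 - 45 = 45, d_13 = (2105 - 45^2)/1 = 80/1 = 80: (m_13, d_13) = (m_1, d_1) = (45, 80), so from here the quotients repeat a_1, ..., a_12; the period length is 12.
So sqrt(2105) = [45; (1, 7, 2, 1, 5, 18, 5, 1, 2, 7, 1, 90)] with period length k = 12.
k is even, so the fundamental solution of x^2 - 2105y^2 = 1 is (p_{k-1}, q_{k-1}) = (p_11, q_11); compute convergents through index 11.
Convergents (p_i = a_i*p_{i-1} + p_{i-2}, q_i = a_i*q_{i-1} + q_{i-2} with p_{-2}=0, p_{-1}=1, q_{-2}=1, q_{-1}=0):
  i=0: a_0=45, p_0 = 45*1 + 0 = 45, q_0 = 45*0 + 1 = 1.
  i=1: a_1=1, p_1 = 1*45 + 1 = 46, q_1 = 1*1 + 0 = 1.
  i=2: a_2=7, p_2 = 7*46 + 45 = 367, q_2 = 7*1 + 1 = 8.
  i=3: a_3=2, p_3 = 2*367 + 46 = 780, q_3 = 2*8 + 1 = 17.
  i=4: a_4=1, p_4 = 1*780 + 367 = 1147, q_4 = 1*17 + 8 = 25.
  i=5: a_5=5, p_5 = 5*1147 + 780 = 6515, q_5 = 5*25 + 17 = 142.
  i=6: a_6=18, p_6 = 18*6515 + 1147 = 118417, q_6 = 18*142 + 25 = 2581.
  i=7: a_7=5, p_7 = 5*118417 + 6515 = 598600, q_7 = 5*2581 + 142 = 13047.
  i=8: a_8=1, p_8 = 1*598600 + 118417 = 717017, q_8 = 1*13047 + 2581 = 15628.
  i=9: a_9=2, p_9 = 2*717017 + 598600 = 2032634, q_9 = 2*15628 + 13047 = 44303.
  i=10: a_10=7, p_10 = 7*2032634 + 717017 = 14945455, q_10 = 7*44303 + 15628 = 325749.
  i=11: a_11=1, p_11 = 1*14945455 + 2032634 = 16978089, q_11 = 1*325749 + 44303 = 370052.
Check: 16978089^2 - 2105*370052^2 = 288255506091921 - 288255506091920 = 1, so (x, y) = (16978089, 370052) solves the equation, and by the theorem it is the least positive solution.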